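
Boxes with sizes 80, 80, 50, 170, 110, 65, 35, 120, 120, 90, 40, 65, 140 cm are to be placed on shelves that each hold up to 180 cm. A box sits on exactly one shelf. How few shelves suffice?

Total = 170 + 140 + 120 + 120 + 110 + 90 + 80 + 80 + 65 + 65 + 50 + 40 + 35 = 1165 cm.
Lower bound: ⌈1165/180⌉ = 7 shelves.
A packing using 7 shelves:
  shelf 1: 170 = 170
  shelf 2: 140 + 40 = 180
  shelf 3: 120 + 50 = 170
  shelf 4: 120 + 35 = 155
  shelf 5: 110 + 65 = 175
  shelf 6: 90 + 80 = 170
  shelf 7: 80 + 65 = 145
This matches the lower bound, so 7 is optimal.

7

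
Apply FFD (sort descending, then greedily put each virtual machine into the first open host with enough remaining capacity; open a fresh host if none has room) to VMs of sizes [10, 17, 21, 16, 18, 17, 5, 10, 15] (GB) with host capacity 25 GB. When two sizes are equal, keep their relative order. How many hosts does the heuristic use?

7

Sorted descending: 21, 18, 17, 17, 16, 15, 10, 10, 5.
  21 → host 1 (new)  [load 21/25]
  18 → host 2 (new)  [load 18/25]
  17 → host 3 (new)  [load 17/25]
  17 → host 4 (new)  [load 17/25]
  16 → host 5 (new)  [load 16/25]
  15 → host 6 (new)  [load 15/25]
  10 → host 6  [load 25/25]
  10 → host 7 (new)  [load 10/25]
  5 → host 2  [load 23/25]
7 hosts opened.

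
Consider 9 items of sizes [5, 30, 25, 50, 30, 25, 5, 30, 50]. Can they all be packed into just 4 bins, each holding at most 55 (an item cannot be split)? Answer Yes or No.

Total = 250; ⌈250/55⌉ = 5.
At least 5 bins are required, but only 4 are allowed.

No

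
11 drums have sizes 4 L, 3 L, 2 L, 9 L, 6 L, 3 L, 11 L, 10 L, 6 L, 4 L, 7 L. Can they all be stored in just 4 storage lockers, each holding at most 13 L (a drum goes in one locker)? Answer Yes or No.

Total = 65 L; ⌈65/13⌉ = 5.
At least 5 storage lockers are required, but only 4 are allowed.

No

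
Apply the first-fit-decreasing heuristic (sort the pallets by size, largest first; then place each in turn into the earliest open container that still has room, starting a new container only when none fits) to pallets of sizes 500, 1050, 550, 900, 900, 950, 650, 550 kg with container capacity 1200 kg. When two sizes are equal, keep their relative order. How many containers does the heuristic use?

Sorted descending: 1050, 950, 900, 900, 650, 550, 550, 500.
  1050 → container 1 (new)  [load 1050/1200]
  950 → container 2 (new)  [load 950/1200]
  900 → container 3 (new)  [load 900/1200]
  900 → container 4 (new)  [load 900/1200]
  650 → container 5 (new)  [load 650/1200]
  550 → container 5  [load 1200/1200]
  550 → container 6 (new)  [load 550/1200]
  500 → container 6  [load 1050/1200]
6 containers opened.

6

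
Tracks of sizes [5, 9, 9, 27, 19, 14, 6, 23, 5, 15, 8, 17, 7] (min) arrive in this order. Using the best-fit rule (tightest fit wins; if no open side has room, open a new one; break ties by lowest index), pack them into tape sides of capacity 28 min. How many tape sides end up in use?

  5 → side 1 (new)  [load 5/28]
  9 → side 1  [load 14/28]
  9 → side 1  [load 23/28]
  27 → side 2 (new)  [load 27/28]
  19 → side 3 (new)  [load 19/28]
  14 → side 4 (new)  [load 14/28]
  6 → side 3  [load 25/28]
  23 → side 5 (new)  [load 23/28]
  5 → side 1  [load 28/28]
  15 → side 6 (new)  [load 15/28]
  8 → side 6  [load 23/28]
  17 → side 7 (new)  [load 17/28]
  7 → side 7  [load 24/28]
7 tape sides opened.

7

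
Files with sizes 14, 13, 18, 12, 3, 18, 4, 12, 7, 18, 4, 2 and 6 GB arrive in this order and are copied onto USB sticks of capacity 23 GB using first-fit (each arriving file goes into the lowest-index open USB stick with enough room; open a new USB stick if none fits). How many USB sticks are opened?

  14 → USB stick 1 (new)  [load 14/23]
  13 → USB stick 2 (new)  [load 13/23]
  18 → USB stick 3 (new)  [load 18/23]
  12 → USB stick 4 (new)  [load 12/23]
  3 → USB stick 1  [load 17/23]
  18 → USB stick 5 (new)  [load 18/23]
  4 → USB stick 1  [load 21/23]
  12 → USB stick 6 (new)  [load 12/23]
  7 → USB stick 2  [load 20/23]
  18 → USB stick 7 (new)  [load 18/23]
  4 → USB stick 3  [load 22/23]
  2 → USB stick 1  [load 23/23]
  6 → USB stick 4  [load 18/23]
7 USB sticks opened.

7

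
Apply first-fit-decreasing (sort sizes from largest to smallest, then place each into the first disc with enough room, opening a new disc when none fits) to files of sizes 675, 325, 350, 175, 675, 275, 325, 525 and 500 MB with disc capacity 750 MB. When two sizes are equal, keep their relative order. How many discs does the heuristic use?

6

Sorted descending: 675, 675, 525, 500, 350, 325, 325, 275, 175.
  675 → disc 1 (new)  [load 675/750]
  675 → disc 2 (new)  [load 675/750]
  525 → disc 3 (new)  [load 525/750]
  500 → disc 4 (new)  [load 500/750]
  350 → disc 5 (new)  [load 350/750]
  325 → disc 5  [load 675/750]
  325 → disc 6 (new)  [load 325/750]
  275 → disc 6  [load 600/750]
  175 → disc 3  [load 700/750]
6 discs opened.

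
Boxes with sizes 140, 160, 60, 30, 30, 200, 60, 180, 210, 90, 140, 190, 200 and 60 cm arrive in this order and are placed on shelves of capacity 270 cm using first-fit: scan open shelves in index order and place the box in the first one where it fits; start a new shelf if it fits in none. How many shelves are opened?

8

  140 → shelf 1 (new)  [load 140/270]
  160 → shelf 2 (new)  [load 160/270]
  60 → shelf 1  [load 200/270]
  30 → shelf 1  [load 230/270]
  30 → shelf 1  [load 260/270]
  200 → shelf 3 (new)  [load 200/270]
  60 → shelf 2  [load 220/270]
  180 → shelf 4 (new)  [load 180/270]
  210 → shelf 5 (new)  [load 210/270]
  90 → shelf 4  [load 270/270]
  140 → shelf 6 (new)  [load 140/270]
  190 → shelf 7 (new)  [load 190/270]
  200 → shelf 8 (new)  [load 200/270]
  60 → shelf 3  [load 260/270]
8 shelves opened.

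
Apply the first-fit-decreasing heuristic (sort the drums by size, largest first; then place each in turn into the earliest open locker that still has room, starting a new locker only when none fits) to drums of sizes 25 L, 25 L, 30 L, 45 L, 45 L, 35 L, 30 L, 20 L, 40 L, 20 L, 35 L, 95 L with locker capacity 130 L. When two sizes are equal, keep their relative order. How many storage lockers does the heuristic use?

4

Sorted descending: 95, 45, 45, 40, 35, 35, 30, 30, 25, 25, 20, 20.
  95 → locker 1 (new)  [load 95/130]
  45 → locker 2 (new)  [load 45/130]
  45 → locker 2  [load 90/130]
  40 → locker 2  [load 130/130]
  35 → locker 1  [load 130/130]
  35 → locker 3 (new)  [load 35/130]
  30 → locker 3  [load 65/130]
  30 → locker 3  [load 95/130]
  25 → locker 3  [load 120/130]
  25 → locker 4 (new)  [load 25/130]
  20 → locker 4  [load 45/130]
  20 → locker 4  [load 65/130]
4 storage lockers opened.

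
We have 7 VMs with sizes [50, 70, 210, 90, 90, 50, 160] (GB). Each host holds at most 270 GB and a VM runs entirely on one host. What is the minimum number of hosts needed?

3

Total = 210 + 160 + 90 + 90 + 70 + 50 + 50 = 720 GB.
Lower bound: ⌈720/270⌉ = 3 hosts.
A packing using 3 hosts:
  host 1: 210 + 50 = 260
  host 2: 160 + 90 = 250
  host 3: 90 + 70 + 50 = 210
This matches the lower bound, so 3 is optimal.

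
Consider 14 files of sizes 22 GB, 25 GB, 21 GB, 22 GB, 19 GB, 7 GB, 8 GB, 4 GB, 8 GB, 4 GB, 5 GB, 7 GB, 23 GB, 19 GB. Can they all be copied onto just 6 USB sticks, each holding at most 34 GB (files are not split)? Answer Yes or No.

Total = 194 GB; ⌈194/34⌉ = 6.
7 files each exceed half the capacity and cannot share a USB stick, forcing at least 7 USB sticks.
At least 7 USB sticks are required, but only 6 are allowed.

No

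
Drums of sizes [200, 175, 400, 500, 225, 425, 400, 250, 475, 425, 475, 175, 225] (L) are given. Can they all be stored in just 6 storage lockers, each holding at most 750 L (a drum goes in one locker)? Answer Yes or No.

No

Total = 4350 L; ⌈4350/750⌉ = 6.
7 drums each exceed half the capacity and cannot share a locker, forcing at least 7 storage lockers.
At least 7 storage lockers are required, but only 6 are allowed.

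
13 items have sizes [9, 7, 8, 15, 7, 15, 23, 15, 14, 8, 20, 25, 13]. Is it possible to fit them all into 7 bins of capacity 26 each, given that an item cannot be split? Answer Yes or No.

Total = 179; ⌈179/26⌉ = 7.
The bound of 7 does not rule out 7, but exhaustive search shows no assignment into 7 bins of capacity 26 exists — the minimum is 8.

No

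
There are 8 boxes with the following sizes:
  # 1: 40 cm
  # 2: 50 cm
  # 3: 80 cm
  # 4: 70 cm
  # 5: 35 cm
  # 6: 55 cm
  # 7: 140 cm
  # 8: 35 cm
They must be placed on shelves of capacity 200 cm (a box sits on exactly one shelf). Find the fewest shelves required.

Total = 140 + 80 + 70 + 55 + 50 + 40 + 35 + 35 = 505 cm.
Lower bound: ⌈505/200⌉ = 3 shelves.
A packing using 3 shelves:
  shelf 1: 140 + 55 = 195
  shelf 2: 80 + 70 + 50 = 200
  shelf 3: 40 + 35 + 35 = 110
This matches the lower bound, so 3 is optimal.

3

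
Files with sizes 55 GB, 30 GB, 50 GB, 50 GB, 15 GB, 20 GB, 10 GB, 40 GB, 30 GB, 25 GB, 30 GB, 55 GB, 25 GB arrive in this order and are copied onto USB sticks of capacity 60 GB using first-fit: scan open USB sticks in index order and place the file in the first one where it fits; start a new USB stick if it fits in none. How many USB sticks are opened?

  55 → USB stick 1 (new)  [load 55/60]
  30 → USB stick 2 (new)  [load 30/60]
  50 → USB stick 3 (new)  [load 50/60]
  50 → USB stick 4 (new)  [load 50/60]
  15 → USB stick 2  [load 45/60]
  20 → USB stick 5 (new)  [load 20/60]
  10 → USB stick 2  [load 55/60]
  40 → USB stick 5  [load 60/60]
  30 → USB stick 6 (new)  [load 30/60]
  25 → USB stick 6  [load 55/60]
  30 → USB stick 7 (new)  [load 30/60]
  55 → USB stick 8 (new)  [load 55/60]
  25 → USB stick 7  [load 55/60]
8 USB sticks opened.

8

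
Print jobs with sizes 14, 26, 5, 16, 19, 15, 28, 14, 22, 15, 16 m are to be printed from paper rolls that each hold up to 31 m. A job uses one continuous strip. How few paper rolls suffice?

7

Total = 28 + 26 + 22 + 19 + 16 + 16 + 15 + 15 + 14 + 14 + 5 = 190 m.
Lower bound: ⌈190/31⌉ = 7 paper rolls.
A packing using 7 paper rolls:
  roll 1: 28 = 28
  roll 2: 26 + 5 = 31
  roll 3: 22 = 22
  roll 4: 19 = 19
  roll 5: 16 + 15 = 31
  roll 6: 16 + 15 = 31
  roll 7: 14 + 14 = 28
This matches the lower bound, so 7 is optimal.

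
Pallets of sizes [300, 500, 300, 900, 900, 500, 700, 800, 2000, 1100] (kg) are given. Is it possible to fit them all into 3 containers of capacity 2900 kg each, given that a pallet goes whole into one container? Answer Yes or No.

Yes

A valid assignment using 3 containers:
  container 1: 2000 + 900 = 2900
  container 2: 1100 + 900 + 800 = 2800
  container 3: 700 + 500 + 500 + 300 + 300 = 2300
Every load is within 2900 kg, so 3 containers suffice.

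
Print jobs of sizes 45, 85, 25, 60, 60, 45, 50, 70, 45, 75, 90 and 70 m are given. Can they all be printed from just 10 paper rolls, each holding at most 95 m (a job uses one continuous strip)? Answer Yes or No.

A valid assignment using 9 paper rolls:
  roll 1: 90 = 90
  roll 2: 85 = 85
  roll 3: 75 = 75
  roll 4: 70 + 25 = 95
  roll 5: 70 = 70
  roll 6: 60 = 60
  roll 7: 60 = 60
  roll 8: 50 + 45 = 95
  roll 9: 45 + 45 = 90
That uses only 9 ≤ 10, so 10 paper rolls are enough.

Yes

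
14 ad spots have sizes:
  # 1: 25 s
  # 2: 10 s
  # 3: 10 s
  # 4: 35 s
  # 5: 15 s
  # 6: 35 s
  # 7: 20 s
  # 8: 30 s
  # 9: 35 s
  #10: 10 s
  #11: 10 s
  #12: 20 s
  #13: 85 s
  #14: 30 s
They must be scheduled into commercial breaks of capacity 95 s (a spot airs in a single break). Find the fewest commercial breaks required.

Total = 85 + 35 + 35 + 35 + 30 + 30 + 25 + 20 + 20 + 15 + 10 + 10 + 10 + 10 = 370 s.
Lower bound: ⌈370/95⌉ = 4 commercial breaks.
A packing using 4 commercial breaks:
  break 1: 85 + 10 = 95
  break 2: 35 + 35 + 25 = 95
  break 3: 35 + 30 + 30 = 95
  break 4: 20 + 20 + 15 + 10 + 10 + 10 = 85
This matches the lower bound, so 4 is optimal.

4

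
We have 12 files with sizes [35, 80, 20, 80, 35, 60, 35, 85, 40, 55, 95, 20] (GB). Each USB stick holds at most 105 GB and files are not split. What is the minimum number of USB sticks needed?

7

Total = 95 + 85 + 80 + 80 + 60 + 55 + 40 + 35 + 35 + 35 + 20 + 20 = 640 GB.
Lower bound: ⌈640/105⌉ = 7 USB sticks.
A packing using 7 USB sticks:
  USB stick 1: 95 = 95
  USB stick 2: 85 + 20 = 105
  USB stick 3: 80 + 20 = 100
  USB stick 4: 80 = 80
  USB stick 5: 60 + 40 = 100
  USB stick 6: 55 + 35 = 90
  USB stick 7: 35 + 35 = 70
This matches the lower bound, so 7 is optimal.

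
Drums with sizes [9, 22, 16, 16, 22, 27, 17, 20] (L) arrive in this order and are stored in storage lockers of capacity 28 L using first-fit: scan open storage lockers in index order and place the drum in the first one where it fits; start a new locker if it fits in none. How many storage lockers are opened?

7

  9 → locker 1 (new)  [load 9/28]
  22 → locker 2 (new)  [load 22/28]
  16 → locker 1  [load 25/28]
  16 → locker 3 (new)  [load 16/28]
  22 → locker 4 (new)  [load 22/28]
  27 → locker 5 (new)  [load 27/28]
  17 → locker 6 (new)  [load 17/28]
  20 → locker 7 (new)  [load 20/28]
7 storage lockers opened.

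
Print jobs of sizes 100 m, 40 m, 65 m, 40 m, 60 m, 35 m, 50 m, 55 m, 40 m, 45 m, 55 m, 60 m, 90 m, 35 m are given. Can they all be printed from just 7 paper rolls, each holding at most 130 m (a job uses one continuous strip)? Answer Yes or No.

Yes

A valid assignment using 7 paper rolls:
  roll 1: 100 = 100
  roll 2: 90 + 40 = 130
  roll 3: 65 + 60 = 125
  roll 4: 60 + 55 = 115
  roll 5: 55 + 50 = 105
  roll 6: 45 + 40 + 40 = 125
  roll 7: 35 + 35 = 70
Every load is within 130 m, so 7 paper rolls suffice.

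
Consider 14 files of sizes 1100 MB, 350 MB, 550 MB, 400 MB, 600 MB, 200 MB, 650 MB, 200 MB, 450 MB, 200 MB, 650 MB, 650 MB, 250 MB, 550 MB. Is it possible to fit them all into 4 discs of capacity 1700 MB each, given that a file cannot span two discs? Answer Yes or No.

Yes

A valid assignment using 4 discs:
  disc 1: 1100 + 600 = 1700
  disc 2: 650 + 650 + 400 = 1700
  disc 3: 650 + 450 + 350 + 250 = 1700
  disc 4: 550 + 550 + 200 + 200 + 200 = 1700
Every load is within 1700 MB, so 4 discs suffice.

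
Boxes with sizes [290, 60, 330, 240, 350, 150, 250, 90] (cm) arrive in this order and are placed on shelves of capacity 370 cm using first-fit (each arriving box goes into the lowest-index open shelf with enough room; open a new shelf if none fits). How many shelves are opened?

  290 → shelf 1 (new)  [load 290/370]
  60 → shelf 1  [load 350/370]
  330 → shelf 2 (new)  [load 330/370]
  240 → shelf 3 (new)  [load 240/370]
  350 → shelf 4 (new)  [load 350/370]
  150 → shelf 5 (new)  [load 150/370]
  250 → shelf 6 (new)  [load 250/370]
  90 → shelf 3  [load 330/370]
6 shelves opened.

6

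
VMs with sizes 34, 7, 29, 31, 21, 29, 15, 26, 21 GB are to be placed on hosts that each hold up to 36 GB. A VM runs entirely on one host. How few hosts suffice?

Total = 34 + 31 + 29 + 29 + 26 + 21 + 21 + 15 + 7 = 213 GB.
Lower bound: ⌈213/36⌉ = 6 hosts.
Also, 7 VMs each exceed 18 GB, and no two of those can share a host, so at least 7 hosts are needed.
A packing using 7 hosts:
  host 1: 34 = 34
  host 2: 31 = 31
  host 3: 29 + 7 = 36
  host 4: 29 = 29
  host 5: 26 = 26
  host 6: 21 + 15 = 36
  host 7: 21 = 21
This matches the lower bound, so 7 is optimal.

7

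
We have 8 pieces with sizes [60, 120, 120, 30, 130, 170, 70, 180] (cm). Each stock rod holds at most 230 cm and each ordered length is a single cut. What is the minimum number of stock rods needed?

Total = 180 + 170 + 130 + 120 + 120 + 70 + 60 + 30 = 880 cm.
Lower bound: ⌈880/230⌉ = 4 stock rods.
Also, 5 pieces each exceed 115 cm, and no two of those can share a stock rod, so at least 5 stock rods are needed.
A packing using 5 stock rods:
  stock rod 1: 180 + 30 = 210
  stock rod 2: 170 + 60 = 230
  stock rod 3: 130 + 70 = 200
  stock rod 4: 120 = 120
  stock rod 5: 120 = 120
This matches the lower bound, so 5 is optimal.

5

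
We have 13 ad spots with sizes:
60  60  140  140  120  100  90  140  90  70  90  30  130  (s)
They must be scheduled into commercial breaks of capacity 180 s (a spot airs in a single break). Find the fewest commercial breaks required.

Total = 140 + 140 + 140 + 130 + 120 + 100 + 90 + 90 + 90 + 70 + 60 + 60 + 30 = 1260 s.
Lower bound: ⌈1260/180⌉ = 7 commercial breaks.
A packing using 8 commercial breaks:
  break 1: 140 + 30 = 170
  break 2: 140 = 140
  break 3: 140 = 140
  break 4: 130 = 130
  break 5: 120 + 60 = 180
  break 6: 100 + 70 = 170
  break 7: 90 + 90 = 180
  break 8: 90 + 60 = 150
No arrangement into 7 commercial breaks stays within capacity, so 8 is optimal.

8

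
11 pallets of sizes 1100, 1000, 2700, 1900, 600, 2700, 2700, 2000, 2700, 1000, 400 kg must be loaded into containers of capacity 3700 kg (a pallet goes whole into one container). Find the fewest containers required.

Total = 2700 + 2700 + 2700 + 2700 + 2000 + 1900 + 1100 + 1000 + 1000 + 600 + 400 = 18800 kg.
Lower bound: ⌈18800/3700⌉ = 6 containers.
A packing using 6 containers:
  container 1: 2700 + 1000 = 3700
  container 2: 2700 + 1000 = 3700
  container 3: 2700 + 600 + 400 = 3700
  container 4: 2700 = 2700
  container 5: 2000 + 1100 = 3100
  container 6: 1900 = 1900
This matches the lower bound, so 6 is optimal.

6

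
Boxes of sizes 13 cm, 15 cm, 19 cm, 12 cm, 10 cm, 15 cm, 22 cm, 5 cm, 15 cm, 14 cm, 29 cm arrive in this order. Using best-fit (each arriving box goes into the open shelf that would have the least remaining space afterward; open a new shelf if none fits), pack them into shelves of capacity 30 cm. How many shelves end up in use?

6

  13 → shelf 1 (new)  [load 13/30]
  15 → shelf 1  [load 28/30]
  19 → shelf 2 (new)  [load 19/30]
  12 → shelf 3 (new)  [load 12/30]
  10 → shelf 2  [load 29/30]
  15 → shelf 3  [load 27/30]
  22 → shelf 4 (new)  [load 22/30]
  5 → shelf 4  [load 27/30]
  15 → shelf 5 (new)  [load 15/30]
  14 → shelf 5  [load 29/30]
  29 → shelf 6 (new)  [load 29/30]
6 shelves opened.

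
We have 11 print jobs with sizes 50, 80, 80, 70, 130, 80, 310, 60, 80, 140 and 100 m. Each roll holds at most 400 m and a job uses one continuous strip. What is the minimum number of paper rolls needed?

3

Total = 310 + 140 + 130 + 100 + 80 + 80 + 80 + 80 + 70 + 60 + 50 = 1180 m.
Lower bound: ⌈1180/400⌉ = 3 paper rolls.
A packing using 3 paper rolls:
  roll 1: 310 + 80 = 390
  roll 2: 140 + 130 + 80 + 50 = 400
  roll 3: 100 + 80 + 80 + 70 + 60 = 390
This matches the lower bound, so 3 is optimal.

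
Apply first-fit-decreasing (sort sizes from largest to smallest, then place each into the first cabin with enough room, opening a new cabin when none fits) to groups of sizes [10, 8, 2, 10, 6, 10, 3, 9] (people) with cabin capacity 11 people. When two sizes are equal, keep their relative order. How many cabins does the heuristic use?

6

Sorted descending: 10, 10, 10, 9, 8, 6, 3, 2.
  10 → cabin 1 (new)  [load 10/11]
  10 → cabin 2 (new)  [load 10/11]
  10 → cabin 3 (new)  [load 10/11]
  9 → cabin 4 (new)  [load 9/11]
  8 → cabin 5 (new)  [load 8/11]
  6 → cabin 6 (new)  [load 6/11]
  3 → cabin 5  [load 11/11]
  2 → cabin 4  [load 11/11]
6 cabins opened.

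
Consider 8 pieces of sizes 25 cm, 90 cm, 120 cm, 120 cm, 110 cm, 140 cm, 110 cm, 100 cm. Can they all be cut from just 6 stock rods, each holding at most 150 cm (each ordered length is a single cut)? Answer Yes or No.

Total = 815 cm; ⌈815/150⌉ = 6.
7 pieces each exceed half the capacity and cannot share a stock rod, forcing at least 7 stock rods.
At least 7 stock rods are required, but only 6 are allowed.

No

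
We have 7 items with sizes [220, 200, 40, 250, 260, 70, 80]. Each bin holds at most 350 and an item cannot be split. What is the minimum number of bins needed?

4

Total = 260 + 250 + 220 + 200 + 80 + 70 + 40 = 1120.
Lower bound: ⌈1120/350⌉ = 4 bins.
A packing using 4 bins:
  bin 1: 260 + 80 = 340
  bin 2: 250 + 70 = 320
  bin 3: 220 + 40 = 260
  bin 4: 200 = 200
This matches the lower bound, so 4 is optimal.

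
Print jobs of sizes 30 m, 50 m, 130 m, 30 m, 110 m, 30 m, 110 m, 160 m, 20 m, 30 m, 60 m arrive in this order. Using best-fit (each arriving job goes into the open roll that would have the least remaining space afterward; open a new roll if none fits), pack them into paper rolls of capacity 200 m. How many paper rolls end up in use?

4

  30 → roll 1 (new)  [load 30/200]
  50 → roll 1  [load 80/200]
  130 → roll 2 (new)  [load 130/200]
  30 → roll 2  [load 160/200]
  110 → roll 1  [load 190/200]
  30 → roll 2  [load 190/200]
  110 → roll 3 (new)  [load 110/200]
  160 → roll 4 (new)  [load 160/200]
  20 → roll 4  [load 180/200]
  30 → roll 3  [load 140/200]
  60 → roll 3  [load 200/200]
4 paper rolls opened.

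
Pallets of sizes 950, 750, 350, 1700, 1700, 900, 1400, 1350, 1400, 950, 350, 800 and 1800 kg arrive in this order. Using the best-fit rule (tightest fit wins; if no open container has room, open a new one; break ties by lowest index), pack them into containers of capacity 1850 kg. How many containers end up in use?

9

  950 → container 1 (new)  [load 950/1850]
  750 → container 1  [load 1700/1850]
  350 → container 2 (new)  [load 350/1850]
  1700 → container 3 (new)  [load 1700/1850]
  1700 → container 4 (new)  [load 1700/1850]
  900 → container 2  [load 1250/1850]
  1400 → container 5 (new)  [load 1400/1850]
  1350 → container 6 (new)  [load 1350/1850]
  1400 → container 7 (new)  [load 1400/1850]
  950 → container 8 (new)  [load 950/1850]
  350 → container 5  [load 1750/1850]
  800 → container 8  [load 1750/1850]
  1800 → container 9 (new)  [load 1800/1850]
9 containers opened.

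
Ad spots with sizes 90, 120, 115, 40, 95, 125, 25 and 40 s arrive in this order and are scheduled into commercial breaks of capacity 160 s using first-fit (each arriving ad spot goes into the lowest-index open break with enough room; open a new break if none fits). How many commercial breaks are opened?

5

  90 → break 1 (new)  [load 90/160]
  120 → break 2 (new)  [load 120/160]
  115 → break 3 (new)  [load 115/160]
  40 → break 1  [load 130/160]
  95 → break 4 (new)  [load 95/160]
  125 → break 5 (new)  [load 125/160]
  25 → break 1  [load 155/160]
  40 → break 2  [load 160/160]
5 commercial breaks opened.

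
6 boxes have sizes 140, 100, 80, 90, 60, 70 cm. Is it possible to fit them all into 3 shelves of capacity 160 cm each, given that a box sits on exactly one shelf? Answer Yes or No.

Total = 540 cm; ⌈540/160⌉ = 4.
At least 4 shelves are required, but only 3 are allowed.

No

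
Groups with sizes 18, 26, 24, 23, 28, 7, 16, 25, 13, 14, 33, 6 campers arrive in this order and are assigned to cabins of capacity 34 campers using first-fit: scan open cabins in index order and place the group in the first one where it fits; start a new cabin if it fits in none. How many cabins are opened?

9

  18 → cabin 1 (new)  [load 18/34]
  26 → cabin 2 (new)  [load 26/34]
  24 → cabin 3 (new)  [load 24/34]
  23 → cabin 4 (new)  [load 23/34]
  28 → cabin 5 (new)  [load 28/34]
  7 → cabin 1  [load 25/34]
  16 → cabin 6 (new)  [load 16/34]
  25 → cabin 7 (new)  [load 25/34]
  13 → cabin 6  [load 29/34]
  14 → cabin 8 (new)  [load 14/34]
  33 → cabin 9 (new)  [load 33/34]
  6 → cabin 1  [load 31/34]
9 cabins opened.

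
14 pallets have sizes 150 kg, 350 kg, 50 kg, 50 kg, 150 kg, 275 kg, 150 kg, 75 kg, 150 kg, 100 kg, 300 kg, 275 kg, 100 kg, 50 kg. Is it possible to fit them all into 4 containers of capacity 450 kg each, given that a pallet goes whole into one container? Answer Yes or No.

Total = 2225 kg; ⌈2225/450⌉ = 5.
At least 5 containers are required, but only 4 are allowed.

No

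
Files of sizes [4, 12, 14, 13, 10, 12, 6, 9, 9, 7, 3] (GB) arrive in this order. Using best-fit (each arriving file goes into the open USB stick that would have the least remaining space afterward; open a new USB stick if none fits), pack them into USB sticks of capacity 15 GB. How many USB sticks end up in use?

  4 → USB stick 1 (new)  [load 4/15]
  12 → USB stick 2 (new)  [load 12/15]
  14 → USB stick 3 (new)  [load 14/15]
  13 → USB stick 4 (new)  [load 13/15]
  10 → USB stick 1  [load 14/15]
  12 → USB stick 5 (new)  [load 12/15]
  6 → USB stick 6 (new)  [load 6/15]
  9 → USB stick 6  [load 15/15]
  9 → USB stick 7 (new)  [load 9/15]
  7 → USB stick 8 (new)  [load 7/15]
  3 → USB stick 2  [load 15/15]
8 USB sticks opened.

8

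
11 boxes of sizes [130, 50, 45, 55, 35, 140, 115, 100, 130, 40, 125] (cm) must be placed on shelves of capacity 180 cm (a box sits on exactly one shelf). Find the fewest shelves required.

Total = 140 + 130 + 130 + 125 + 115 + 100 + 55 + 50 + 45 + 40 + 35 = 965 cm.
Lower bound: ⌈965/180⌉ = 6 shelves.
A packing using 6 shelves:
  shelf 1: 140 + 40 = 180
  shelf 2: 130 + 50 = 180
  shelf 3: 130 + 45 = 175
  shelf 4: 125 + 55 = 180
  shelf 5: 115 + 35 = 150
  shelf 6: 100 = 100
This matches the lower bound, so 6 is optimal.

6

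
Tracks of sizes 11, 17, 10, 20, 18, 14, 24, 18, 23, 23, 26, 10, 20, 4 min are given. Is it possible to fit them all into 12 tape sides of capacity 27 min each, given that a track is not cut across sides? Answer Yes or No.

Yes

A valid assignment using 11 tape sides:
  side 1: 26 = 26
  side 2: 24 = 24
  side 3: 23 + 4 = 27
  side 4: 23 = 23
  side 5: 20 = 20
  side 6: 20 = 20
  side 7: 18 = 18
  side 8: 18 = 18
  side 9: 17 + 10 = 27
  side 10: 14 + 11 = 25
  side 11: 10 = 10
That uses only 11 ≤ 12, so 12 tape sides are enough.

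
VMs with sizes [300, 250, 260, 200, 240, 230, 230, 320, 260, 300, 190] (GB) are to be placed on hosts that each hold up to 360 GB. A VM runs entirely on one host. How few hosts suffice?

Total = 320 + 300 + 300 + 260 + 260 + 250 + 240 + 230 + 230 + 200 + 190 = 2780 GB.
Lower bound: ⌈2780/360⌉ = 8 hosts.
Also, 11 VMs each exceed 180 GB, and no two of those can share a host, so at least 11 hosts are needed.
A packing using 11 hosts:
  host 1: 320 = 320
  host 2: 300 = 300
  host 3: 300 = 300
  host 4: 260 = 260
  host 5: 260 = 260
  host 6: 250 = 250
  host 7: 240 = 240
  host 8: 230 = 230
  host 9: 230 = 230
  host 10: 200 = 200
  host 11: 190 = 190
This matches the lower bound, so 11 is optimal.

11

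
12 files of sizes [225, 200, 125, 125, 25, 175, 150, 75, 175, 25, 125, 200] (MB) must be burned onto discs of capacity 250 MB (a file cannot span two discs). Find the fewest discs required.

8

Total = 225 + 200 + 200 + 175 + 175 + 150 + 125 + 125 + 125 + 75 + 25 + 25 = 1625 MB.
Lower bound: ⌈1625/250⌉ = 7 discs.
A packing using 8 discs:
  disc 1: 225 + 25 = 250
  disc 2: 200 + 25 = 225
  disc 3: 200 = 200
  disc 4: 175 + 75 = 250
  disc 5: 175 = 175
  disc 6: 150 = 150
  disc 7: 125 + 125 = 250
  disc 8: 125 = 125
No arrangement into 7 discs stays within capacity, so 8 is optimal.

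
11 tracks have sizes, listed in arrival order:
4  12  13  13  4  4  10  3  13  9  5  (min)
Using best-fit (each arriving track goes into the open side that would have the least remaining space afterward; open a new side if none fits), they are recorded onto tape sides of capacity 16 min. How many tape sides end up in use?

  4 → side 1 (new)  [load 4/16]
  12 → side 1  [load 16/16]
  13 → side 2 (new)  [load 13/16]
  13 → side 3 (new)  [load 13/16]
  4 → side 4 (new)  [load 4/16]
  4 → side 4  [load 8/16]
  10 → side 5 (new)  [load 10/16]
  3 → side 2  [load 16/16]
  13 → side 6 (new)  [load 13/16]
  9 → side 7 (new)  [load 9/16]
  5 → side 5  [load 15/16]
7 tape sides opened.

7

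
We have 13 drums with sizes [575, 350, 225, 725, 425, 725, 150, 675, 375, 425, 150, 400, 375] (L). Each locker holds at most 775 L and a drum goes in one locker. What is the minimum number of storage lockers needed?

8

Total = 725 + 725 + 675 + 575 + 425 + 425 + 400 + 375 + 375 + 350 + 225 + 150 + 150 = 5575 L.
Lower bound: ⌈5575/775⌉ = 8 storage lockers.
A packing using 8 storage lockers:
  locker 1: 725 = 725
  locker 2: 725 = 725
  locker 3: 675 = 675
  locker 4: 575 + 150 = 725
  locker 5: 425 + 350 = 775
  locker 6: 425 + 225 = 650
  locker 7: 400 + 375 = 775
  locker 8: 375 + 150 = 525
This matches the lower bound, so 8 is optimal.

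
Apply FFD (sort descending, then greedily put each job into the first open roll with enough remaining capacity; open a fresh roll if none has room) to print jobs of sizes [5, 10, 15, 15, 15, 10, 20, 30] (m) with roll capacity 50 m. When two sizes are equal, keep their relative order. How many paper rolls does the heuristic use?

Sorted descending: 30, 20, 15, 15, 15, 10, 10, 5.
  30 → roll 1 (new)  [load 30/50]
  20 → roll 1  [load 50/50]
  15 → roll 2 (new)  [load 15/50]
  15 → roll 2  [load 30/50]
  15 → roll 2  [load 45/50]
  10 → roll 3 (new)  [load 10/50]
  10 → roll 3  [load 20/50]
  5 → roll 2  [load 50/50]
3 paper rolls opened.

3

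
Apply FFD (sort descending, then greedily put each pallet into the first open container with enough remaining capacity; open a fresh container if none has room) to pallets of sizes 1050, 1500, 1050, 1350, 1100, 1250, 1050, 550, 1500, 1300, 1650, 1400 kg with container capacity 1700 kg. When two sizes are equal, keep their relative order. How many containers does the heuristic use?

11

Sorted descending: 1650, 1500, 1500, 1400, 1350, 1300, 1250, 1100, 1050, 1050, 1050, 550.
  1650 → container 1 (new)  [load 1650/1700]
  1500 → container 2 (new)  [load 1500/1700]
  1500 → container 3 (new)  [load 1500/1700]
  1400 → container 4 (new)  [load 1400/1700]
  1350 → container 5 (new)  [load 1350/1700]
  1300 → container 6 (new)  [load 1300/1700]
  1250 → container 7 (new)  [load 1250/1700]
  1100 → container 8 (new)  [load 1100/1700]
  1050 → container 9 (new)  [load 1050/1700]
  1050 → container 10 (new)  [load 1050/1700]
  1050 → container 11 (new)  [load 1050/1700]
  550 → container 8  [load 1650/1700]
11 containers opened.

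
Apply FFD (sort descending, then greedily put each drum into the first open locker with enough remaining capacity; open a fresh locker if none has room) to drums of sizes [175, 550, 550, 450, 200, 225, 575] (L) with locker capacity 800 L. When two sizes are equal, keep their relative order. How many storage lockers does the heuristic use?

4

Sorted descending: 575, 550, 550, 450, 225, 200, 175.
  575 → locker 1 (new)  [load 575/800]
  550 → locker 2 (new)  [load 550/800]
  550 → locker 3 (new)  [load 550/800]
  450 → locker 4 (new)  [load 450/800]
  225 → locker 1  [load 800/800]
  200 → locker 2  [load 750/800]
  175 → locker 3  [load 725/800]
4 storage lockers opened.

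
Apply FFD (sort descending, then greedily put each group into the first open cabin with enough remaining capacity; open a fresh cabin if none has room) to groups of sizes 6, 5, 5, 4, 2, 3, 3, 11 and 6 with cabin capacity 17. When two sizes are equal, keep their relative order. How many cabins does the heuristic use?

3

Sorted descending: 11, 6, 6, 5, 5, 4, 3, 3, 2.
  11 → cabin 1 (new)  [load 11/17]
  6 → cabin 1  [load 17/17]
  6 → cabin 2 (new)  [load 6/17]
  5 → cabin 2  [load 11/17]
  5 → cabin 2  [load 16/17]
  4 → cabin 3 (new)  [load 4/17]
  3 → cabin 3  [load 7/17]
  3 → cabin 3  [load 10/17]
  2 → cabin 3  [load 12/17]
3 cabins opened.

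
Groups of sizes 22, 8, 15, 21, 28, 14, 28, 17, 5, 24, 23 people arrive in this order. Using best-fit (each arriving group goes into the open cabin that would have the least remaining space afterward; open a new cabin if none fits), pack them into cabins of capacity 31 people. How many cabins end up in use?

8

  22 → cabin 1 (new)  [load 22/31]
  8 → cabin 1  [load 30/31]
  15 → cabin 2 (new)  [load 15/31]
  21 → cabin 3 (new)  [load 21/31]
  28 → cabin 4 (new)  [load 28/31]
  14 → cabin 2  [load 29/31]
  28 → cabin 5 (new)  [load 28/31]
  17 → cabin 6 (new)  [load 17/31]
  5 → cabin 3  [load 26/31]
  24 → cabin 7 (new)  [load 24/31]
  23 → cabin 8 (new)  [load 23/31]
8 cabins opened.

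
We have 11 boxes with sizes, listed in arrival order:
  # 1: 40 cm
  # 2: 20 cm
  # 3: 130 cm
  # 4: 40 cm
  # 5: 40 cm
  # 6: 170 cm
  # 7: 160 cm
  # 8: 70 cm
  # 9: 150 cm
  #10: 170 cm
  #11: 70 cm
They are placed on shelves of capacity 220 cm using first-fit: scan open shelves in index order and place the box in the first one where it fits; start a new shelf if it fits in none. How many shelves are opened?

  40 → shelf 1 (new)  [load 40/220]
  20 → shelf 1  [load 60/220]
  130 → shelf 1  [load 190/220]
  40 → shelf 2 (new)  [load 40/220]
  40 → shelf 2  [load 80/220]
  170 → shelf 3 (new)  [load 170/220]
  160 → shelf 4 (new)  [load 160/220]
  70 → shelf 2  [load 150/220]
  150 → shelf 5 (new)  [load 150/220]
  170 → shelf 6 (new)  [load 170/220]
  70 → shelf 2  [load 220/220]
6 shelves opened.

6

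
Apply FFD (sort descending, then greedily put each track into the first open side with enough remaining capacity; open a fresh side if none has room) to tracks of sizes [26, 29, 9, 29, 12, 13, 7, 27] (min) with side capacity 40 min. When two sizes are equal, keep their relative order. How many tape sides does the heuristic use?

4

Sorted descending: 29, 29, 27, 26, 13, 12, 9, 7.
  29 → side 1 (new)  [load 29/40]
  29 → side 2 (new)  [load 29/40]
  27 → side 3 (new)  [load 27/40]
  26 → side 4 (new)  [load 26/40]
  13 → side 3  [load 40/40]
  12 → side 4  [load 38/40]
  9 → side 1  [load 38/40]
  7 → side 2  [load 36/40]
4 tape sides opened.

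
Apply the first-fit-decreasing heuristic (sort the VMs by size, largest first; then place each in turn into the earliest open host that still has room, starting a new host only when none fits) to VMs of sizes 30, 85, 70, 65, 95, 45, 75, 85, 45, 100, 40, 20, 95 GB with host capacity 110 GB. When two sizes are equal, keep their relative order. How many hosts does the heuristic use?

9

Sorted descending: 100, 95, 95, 85, 85, 75, 70, 65, 45, 45, 40, 30, 20.
  100 → host 1 (new)  [load 100/110]
  95 → host 2 (new)  [load 95/110]
  95 → host 3 (new)  [load 95/110]
  85 → host 4 (new)  [load 85/110]
  85 → host 5 (new)  [load 85/110]
  75 → host 6 (new)  [load 75/110]
  70 → host 7 (new)  [load 70/110]
  65 → host 8 (new)  [load 65/110]
  45 → host 8  [load 110/110]
  45 → host 9 (new)  [load 45/110]
  40 → host 7  [load 110/110]
  30 → host 6  [load 105/110]
  20 → host 4  [load 105/110]
9 hosts opened.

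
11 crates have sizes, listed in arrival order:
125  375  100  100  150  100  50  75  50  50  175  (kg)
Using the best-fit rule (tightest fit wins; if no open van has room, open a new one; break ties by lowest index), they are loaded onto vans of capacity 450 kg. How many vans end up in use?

  125 → van 1 (new)  [load 125/450]
  375 → van 2 (new)  [load 375/450]
  100 → van 1  [load 225/450]
  100 → van 1  [load 325/450]
  150 → van 3 (new)  [load 150/450]
  100 → van 1  [load 425/450]
  50 → van 2  [load 425/450]
  75 → van 3  [load 225/450]
  50 → van 3  [load 275/450]
  50 → van 3  [load 325/450]
  175 → van 4 (new)  [load 175/450]
4 vans opened.

4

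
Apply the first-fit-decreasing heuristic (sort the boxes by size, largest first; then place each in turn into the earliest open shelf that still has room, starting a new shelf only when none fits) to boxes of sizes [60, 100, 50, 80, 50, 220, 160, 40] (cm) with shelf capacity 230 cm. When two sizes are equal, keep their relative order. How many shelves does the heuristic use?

4

Sorted descending: 220, 160, 100, 80, 60, 50, 50, 40.
  220 → shelf 1 (new)  [load 220/230]
  160 → shelf 2 (new)  [load 160/230]
  100 → shelf 3 (new)  [load 100/230]
  80 → shelf 3  [load 180/230]
  60 → shelf 2  [load 220/230]
  50 → shelf 3  [load 230/230]
  50 → shelf 4 (new)  [load 50/230]
  40 → shelf 4  [load 90/230]
4 shelves opened.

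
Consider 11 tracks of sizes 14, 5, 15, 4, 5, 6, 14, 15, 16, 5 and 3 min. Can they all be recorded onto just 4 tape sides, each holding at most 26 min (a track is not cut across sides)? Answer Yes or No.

No

Total = 102 min; ⌈102/26⌉ = 4.
5 tracks each exceed half the capacity and cannot share a side, forcing at least 5 tape sides.
At least 5 tape sides are required, but only 4 are allowed.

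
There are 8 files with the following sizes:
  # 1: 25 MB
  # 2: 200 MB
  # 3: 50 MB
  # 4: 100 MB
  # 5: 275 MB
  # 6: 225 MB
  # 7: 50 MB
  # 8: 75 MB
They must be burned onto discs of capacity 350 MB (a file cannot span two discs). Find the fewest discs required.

3

Total = 275 + 225 + 200 + 100 + 75 + 50 + 50 + 25 = 1000 MB.
Lower bound: ⌈1000/350⌉ = 3 discs.
A packing using 3 discs:
  disc 1: 275 + 75 = 350
  disc 2: 225 + 100 + 25 = 350
  disc 3: 200 + 50 + 50 = 300
This matches the lower bound, so 3 is optimal.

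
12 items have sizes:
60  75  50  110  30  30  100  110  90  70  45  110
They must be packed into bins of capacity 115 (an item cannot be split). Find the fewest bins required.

9

Total = 110 + 110 + 110 + 100 + 90 + 75 + 70 + 60 + 50 + 45 + 30 + 30 = 880.
Lower bound: ⌈880/115⌉ = 8 bins.
A packing using 9 bins:
  bin 1: 110 = 110
  bin 2: 110 = 110
  bin 3: 110 = 110
  bin 4: 100 = 100
  bin 5: 90 = 90
  bin 6: 75 + 30 = 105
  bin 7: 70 + 45 = 115
  bin 8: 60 + 50 = 110
  bin 9: 30 = 30
No arrangement into 8 bins stays within capacity, so 9 is optimal.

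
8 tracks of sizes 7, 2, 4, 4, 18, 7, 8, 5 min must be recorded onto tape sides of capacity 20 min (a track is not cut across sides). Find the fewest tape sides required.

3

Total = 18 + 8 + 7 + 7 + 5 + 4 + 4 + 2 = 55 min.
Lower bound: ⌈55/20⌉ = 3 tape sides.
A packing using 3 tape sides:
  side 1: 18 + 2 = 20
  side 2: 8 + 7 + 5 = 20
  side 3: 7 + 4 + 4 = 15
This matches the lower bound, so 3 is optimal.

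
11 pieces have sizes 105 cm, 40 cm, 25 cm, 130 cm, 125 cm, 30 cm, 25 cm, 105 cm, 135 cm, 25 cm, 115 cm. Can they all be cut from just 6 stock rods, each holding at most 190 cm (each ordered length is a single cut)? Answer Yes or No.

A valid assignment using 6 stock rods:
  stock rod 1: 135 + 40 = 175
  stock rod 2: 130 + 30 + 25 = 185
  stock rod 3: 125 + 25 + 25 = 175
  stock rod 4: 115 = 115
  stock rod 5: 105 = 105
  stock rod 6: 105 = 105
Every load is within 190 cm, so 6 stock rods suffice.

Yes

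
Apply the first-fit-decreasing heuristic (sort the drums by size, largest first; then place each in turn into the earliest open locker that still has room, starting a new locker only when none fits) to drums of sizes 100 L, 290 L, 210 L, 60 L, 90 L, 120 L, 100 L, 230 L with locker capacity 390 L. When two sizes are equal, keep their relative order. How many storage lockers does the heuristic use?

Sorted descending: 290, 230, 210, 120, 100, 100, 90, 60.
  290 → locker 1 (new)  [load 290/390]
  230 → locker 2 (new)  [load 230/390]
  210 → locker 3 (new)  [load 210/390]
  120 → locker 2  [load 350/390]
  100 → locker 1  [load 390/390]
  100 → locker 3  [load 310/390]
  90 → locker 4 (new)  [load 90/390]
  60 → locker 3  [load 370/390]
4 storage lockers opened.

4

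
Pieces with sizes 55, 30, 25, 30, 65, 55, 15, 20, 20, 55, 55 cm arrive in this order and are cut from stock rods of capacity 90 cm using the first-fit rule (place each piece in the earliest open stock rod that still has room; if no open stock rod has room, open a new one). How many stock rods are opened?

6

  55 → stock rod 1 (new)  [load 55/90]
  30 → stock rod 1  [load 85/90]
  25 → stock rod 2 (new)  [load 25/90]
  30 → stock rod 2  [load 55/90]
  65 → stock rod 3 (new)  [load 65/90]
  55 → stock rod 4 (new)  [load 55/90]
  15 → stock rod 2  [load 70/90]
  20 → stock rod 2  [load 90/90]
  20 → stock rod 3  [load 85/90]
  55 → stock rod 5 (new)  [load 55/90]
  55 → stock rod 6 (new)  [load 55/90]
6 stock rods opened.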